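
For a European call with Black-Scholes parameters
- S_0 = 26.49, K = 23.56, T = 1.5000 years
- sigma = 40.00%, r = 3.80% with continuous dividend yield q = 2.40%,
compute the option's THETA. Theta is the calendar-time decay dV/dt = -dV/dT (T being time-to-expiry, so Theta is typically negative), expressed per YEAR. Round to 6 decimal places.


Answer: Theta = -1.454334

Derivation:
d1 = 0.5270831308; d2 = 0.0371851822
phi(d1) = 0.3472025865; exp(-qT) = 0.9646402935; exp(-rT) = 0.9445940694
Theta = -S*exp(-qT)*phi(d1)*sigma/(2*sqrt(T)) - r*K*exp(-rT)*N(d2) + q*S*exp(-qT)*N(d1)
N(d1) = 0.7009320696; N(d2) = 0.5148313234; sqrt(T) = 1.2247448714
Term 1 = -26.4900 * 0.9646402935 * 0.3472025865 * 0.4000 / (2 * 1.2247448714) = -1.4488208087
Term 2 = -0.0380 * 23.5600 * 0.9445940694 * 0.5148313234 = -0.4353805861
Term 3 = 0.0240 * 26.4900 * 0.9646402935 * 0.7009320696 = 0.4298674185
Theta = -1.4488208087 + (-0.4353805861) + (0.4298674185) = -1.454334


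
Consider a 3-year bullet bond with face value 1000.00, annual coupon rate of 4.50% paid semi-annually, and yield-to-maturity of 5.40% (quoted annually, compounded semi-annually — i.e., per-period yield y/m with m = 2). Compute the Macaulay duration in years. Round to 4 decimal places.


Coupon per period c = face * coupon_rate / m = 22.500000
Periods per year m = 2; per-period yield y/m = 0.027000
Number of cashflows N = 6
Cashflows (t years, CF_t, discount factor 1/(1+y/m)^(m*t), PV):
  t = 0.5000: CF_t = 22.500000, DF = 0.973710, PV = 21.908471
  t = 1.0000: CF_t = 22.500000, DF = 0.948111, PV = 21.332494
  t = 1.5000: CF_t = 22.500000, DF = 0.923185, PV = 20.771659
  t = 2.0000: CF_t = 22.500000, DF = 0.898914, PV = 20.225569
  t = 2.5000: CF_t = 22.500000, DF = 0.875282, PV = 19.693835
  t = 3.0000: CF_t = 1022.500000, DF = 0.852270, PV = 871.446350
Price P = sum_t PV_t = 975.378378
Macaulay numerator sum_t t * PV_t:
  t * PV_t at t = 0.5000: 10.954236
  t * PV_t at t = 1.0000: 21.332494
  t * PV_t at t = 1.5000: 31.157489
  t * PV_t at t = 2.0000: 40.451138
  t * PV_t at t = 2.5000: 49.234588
  t * PV_t at t = 3.0000: 2614.339049
Macaulay duration D = (sum_t t * PV_t) / P = 2767.468993 / 975.378378 = 2.837329

Answer: Macaulay duration = 2.8373 years


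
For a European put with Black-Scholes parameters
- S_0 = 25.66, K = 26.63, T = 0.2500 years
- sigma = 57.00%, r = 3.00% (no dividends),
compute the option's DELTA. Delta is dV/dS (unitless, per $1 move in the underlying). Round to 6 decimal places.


Answer: Delta = -0.484596

Derivation:
d1 = 0.0386226644; d2 = -0.2463773356
phi(d1) = 0.3986448382; exp(-qT) = 1.0000000000; exp(-rT) = 0.9925280548
N(-d1) = 0.4845956161
Delta = -exp(-qT) * N(-d1) = -1.0000000000 * 0.4845956161 = -0.484596


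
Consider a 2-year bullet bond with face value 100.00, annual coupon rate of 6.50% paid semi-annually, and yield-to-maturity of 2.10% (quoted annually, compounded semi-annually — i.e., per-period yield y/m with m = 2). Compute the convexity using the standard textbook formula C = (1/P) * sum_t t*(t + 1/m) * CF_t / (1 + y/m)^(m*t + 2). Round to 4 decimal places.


Coupon per period c = face * coupon_rate / m = 3.250000
Periods per year m = 2; per-period yield y/m = 0.010500
Number of cashflows N = 4
Cashflows (t years, CF_t, discount factor 1/(1+y/m)^(m*t), PV):
  t = 0.5000: CF_t = 3.250000, DF = 0.989609, PV = 3.216230
  t = 1.0000: CF_t = 3.250000, DF = 0.979326, PV = 3.182810
  t = 1.5000: CF_t = 3.250000, DF = 0.969150, PV = 3.149738
  t = 2.0000: CF_t = 103.250000, DF = 0.959080, PV = 99.024986
Price P = sum_t PV_t = 108.573763
Convexity numerator sum_t t*(t + 1/m) * CF_t / (1+y/m)^(m*t + 2):
  t = 0.5000: term = 1.574869
  t = 1.0000: term = 4.675514
  t = 1.5000: term = 9.253862
  t = 2.0000: term = 484.888805
Convexity = (1/P) * sum = 500.393050 / 108.573763 = 4.608784

Answer: Convexity = 4.6088


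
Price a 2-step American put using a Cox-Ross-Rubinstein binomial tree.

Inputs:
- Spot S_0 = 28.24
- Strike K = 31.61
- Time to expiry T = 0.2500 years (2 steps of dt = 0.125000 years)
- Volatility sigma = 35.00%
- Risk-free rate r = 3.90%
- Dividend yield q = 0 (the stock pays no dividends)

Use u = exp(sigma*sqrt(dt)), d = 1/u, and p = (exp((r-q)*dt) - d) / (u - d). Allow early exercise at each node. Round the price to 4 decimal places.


dt = T/N = 0.125000
u = exp(sigma*sqrt(dt)) = 1.131726; d = 1/u = 0.883606
p = (exp((r-q)*dt) - d) / (u - d) = 0.488799
Discount per step: exp(-r*dt) = 0.995137
Stock lattice S(k, i) with i counting down-moves:
  k=0: S(0,0) = 28.2400
  k=1: S(1,0) = 31.9599; S(1,1) = 24.9530
  k=2: S(2,0) = 36.1699; S(2,1) = 28.2400; S(2,2) = 22.0487
Terminal payoffs V(N, i) = max(K - S_T, 0):
  V(2,0) = 0.000000; V(2,1) = 3.370000; V(2,2) = 9.561335
Backward induction: V(k, i) = exp(-r*dt) * [p * V(k+1, i) + (1-p) * V(k+1, i+1)]; then take max(V_cont, immediate exercise) for American.
  V(1,0) = exp(-r*dt) * [p*0.000000 + (1-p)*3.370000] = 1.714369; exercise = 0.000000; V(1,0) = max -> 1.714369
  V(1,1) = exp(-r*dt) * [p*3.370000 + (1-p)*9.561335] = 6.503235; exercise = 6.656958; V(1,1) = max -> 6.656958
  V(0,0) = exp(-r*dt) * [p*1.714369 + (1-p)*6.656958] = 4.220399; exercise = 3.370000; V(0,0) = max -> 4.220399

Answer: Price = V(0,0) = 4.2204


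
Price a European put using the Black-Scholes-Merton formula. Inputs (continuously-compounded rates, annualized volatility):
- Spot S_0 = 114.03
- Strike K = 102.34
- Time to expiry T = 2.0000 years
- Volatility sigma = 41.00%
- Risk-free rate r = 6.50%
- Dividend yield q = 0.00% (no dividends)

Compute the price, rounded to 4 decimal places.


Answer: Price = 13.0431

Derivation:
d1 = (ln(S/K) + (r - q + 0.5*sigma^2) * T) / (sigma * sqrt(T)) = 0.70065826
d2 = d1 - sigma * sqrt(T) = 0.12083070
exp(-rT) = 0.87809543; exp(-qT) = 1.00000000
P = K * exp(-rT) * N(-d2) - S_0 * exp(-qT) * N(-d1)
N(-d1) = 0.24175816; N(-d2) = 0.45191257
P = 102.3400 * 0.87809543 * 0.45191257 - 114.0300 * 1.00000000 * 0.24175816 = 13.0431


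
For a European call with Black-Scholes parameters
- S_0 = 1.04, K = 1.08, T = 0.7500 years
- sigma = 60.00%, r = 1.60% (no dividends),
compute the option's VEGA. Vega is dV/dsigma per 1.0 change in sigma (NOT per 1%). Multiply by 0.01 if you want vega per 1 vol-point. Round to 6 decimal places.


d1 = 0.2102703368; d2 = -0.3093449054
phi(d1) = 0.3902197096; exp(-qT) = 1.0000000000; exp(-rT) = 0.9880717129
Vega = S * exp(-qT) * phi(d1) * sqrt(T) = 1.0400 * 1.0000000000 * 0.3902197096 * 0.8660254038 = 0.351458

Answer: Vega = 0.351458


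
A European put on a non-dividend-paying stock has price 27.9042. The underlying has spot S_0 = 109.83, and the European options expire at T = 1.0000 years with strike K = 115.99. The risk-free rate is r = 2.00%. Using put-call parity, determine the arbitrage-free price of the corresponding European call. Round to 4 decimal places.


Put-call parity: C - P = S_0 * exp(-qT) - K * exp(-rT).
S_0 * exp(-qT) = 109.8300 * 1.00000000 = 109.83000000
K * exp(-rT) = 115.9900 * 0.98019867 = 113.69324412
C = P + S*exp(-qT) - K*exp(-rT)
C = 27.9042 + 109.83000000 - 113.69324412 = 24.0410

Answer: Call price = 24.0410


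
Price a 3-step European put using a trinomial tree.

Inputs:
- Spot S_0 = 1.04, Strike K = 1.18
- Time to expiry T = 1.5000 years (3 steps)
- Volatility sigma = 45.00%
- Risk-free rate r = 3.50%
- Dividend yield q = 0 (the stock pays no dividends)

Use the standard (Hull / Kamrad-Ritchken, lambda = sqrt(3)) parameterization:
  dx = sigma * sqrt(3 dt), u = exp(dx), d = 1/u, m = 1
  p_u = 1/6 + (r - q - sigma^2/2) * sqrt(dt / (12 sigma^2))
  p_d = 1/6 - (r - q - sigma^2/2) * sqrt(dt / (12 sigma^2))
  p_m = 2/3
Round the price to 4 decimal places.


dt = T/N = 0.500000; dx = sigma*sqrt(3*dt) = 0.551135
u = exp(dx) = 1.735222; d = 1/u = 0.576295
p_u = 0.136615, p_m = 0.666667, p_d = 0.196718
Discount per step: exp(-r*dt) = 0.982652
Stock lattice S(k, j) with j the centered position index:
  k=0: S(0,+0) = 1.0400
  k=1: S(1,-1) = 0.5993; S(1,+0) = 1.0400; S(1,+1) = 1.8046
  k=2: S(2,-2) = 0.3454; S(2,-1) = 0.5993; S(2,+0) = 1.0400; S(2,+1) = 1.8046; S(2,+2) = 3.1314
  k=3: S(3,-3) = 0.1991; S(3,-2) = 0.3454; S(3,-1) = 0.5993; S(3,+0) = 1.0400; S(3,+1) = 1.8046; S(3,+2) = 3.1314; S(3,+3) = 5.4337
Terminal payoffs V(N, j) = max(K - S_T, 0):
  V(3,-3) = 0.980947; V(3,-2) = 0.834599; V(3,-1) = 0.580653; V(3,+0) = 0.140000; V(3,+1) = 0.000000; V(3,+2) = 0.000000; V(3,+3) = 0.000000
Backward induction: V(k, j) = exp(-r*dt) * [p_u * V(k+1, j+1) + p_m * V(k+1, j) + p_d * V(k+1, j-1)]
  V(2,-2) = exp(-r*dt) * [p_u*0.580653 + p_m*0.834599 + p_d*0.980947] = 0.814320
  V(2,-1) = exp(-r*dt) * [p_u*0.140000 + p_m*0.580653 + p_d*0.834599] = 0.560514
  V(2,+0) = exp(-r*dt) * [p_u*0.000000 + p_m*0.140000 + p_d*0.580653] = 0.203958
  V(2,+1) = exp(-r*dt) * [p_u*0.000000 + p_m*0.000000 + p_d*0.140000] = 0.027063
  V(2,+2) = exp(-r*dt) * [p_u*0.000000 + p_m*0.000000 + p_d*0.000000] = 0.000000
  V(1,-1) = exp(-r*dt) * [p_u*0.203958 + p_m*0.560514 + p_d*0.814320] = 0.551986
  V(1,+0) = exp(-r*dt) * [p_u*0.027063 + p_m*0.203958 + p_d*0.560514] = 0.245597
  V(1,+1) = exp(-r*dt) * [p_u*0.000000 + p_m*0.027063 + p_d*0.203958] = 0.057155
  V(0,+0) = exp(-r*dt) * [p_u*0.057155 + p_m*0.245597 + p_d*0.551986] = 0.275265

Answer: Price = V(0,0) = 0.2753


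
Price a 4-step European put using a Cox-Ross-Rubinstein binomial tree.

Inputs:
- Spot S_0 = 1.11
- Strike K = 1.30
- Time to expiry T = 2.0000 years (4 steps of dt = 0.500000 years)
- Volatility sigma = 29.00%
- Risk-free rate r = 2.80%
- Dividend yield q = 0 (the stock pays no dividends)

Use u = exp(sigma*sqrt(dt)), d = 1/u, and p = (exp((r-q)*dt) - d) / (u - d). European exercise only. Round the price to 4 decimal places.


dt = T/N = 0.500000
u = exp(sigma*sqrt(dt)) = 1.227600; d = 1/u = 0.814598
p = (exp((r-q)*dt) - d) / (u - d) = 0.483050
Discount per step: exp(-r*dt) = 0.986098
Stock lattice S(k, i) with i counting down-moves:
  k=0: S(0,0) = 1.1100
  k=1: S(1,0) = 1.3626; S(1,1) = 0.9042
  k=2: S(2,0) = 1.6728; S(2,1) = 1.1100; S(2,2) = 0.7366
  k=3: S(3,0) = 2.0535; S(3,1) = 1.3626; S(3,2) = 0.9042; S(3,3) = 0.6000
  k=4: S(4,0) = 2.5209; S(4,1) = 1.6728; S(4,2) = 1.1100; S(4,3) = 0.7366; S(4,4) = 0.4888
Terminal payoffs V(N, i) = max(K - S_T, 0):
  V(4,0) = 0.000000; V(4,1) = 0.000000; V(4,2) = 0.190000; V(4,3) = 0.563438; V(4,4) = 0.811240
Backward induction: V(k, i) = exp(-r*dt) * [p * V(k+1, i) + (1-p) * V(k+1, i+1)].
  V(3,0) = exp(-r*dt) * [p*0.000000 + (1-p)*0.000000] = 0.000000
  V(3,1) = exp(-r*dt) * [p*0.000000 + (1-p)*0.190000] = 0.096855
  V(3,2) = exp(-r*dt) * [p*0.190000 + (1-p)*0.563438] = 0.377723
  V(3,3) = exp(-r*dt) * [p*0.563438 + (1-p)*0.811240] = 0.681925
  V(2,0) = exp(-r*dt) * [p*0.000000 + (1-p)*0.096855] = 0.049373
  V(2,1) = exp(-r*dt) * [p*0.096855 + (1-p)*0.377723] = 0.238685
  V(2,2) = exp(-r*dt) * [p*0.377723 + (1-p)*0.681925] = 0.527543
  V(1,0) = exp(-r*dt) * [p*0.049373 + (1-p)*0.238685] = 0.145191
  V(1,1) = exp(-r*dt) * [p*0.238685 + (1-p)*0.527543] = 0.382616
  V(0,0) = exp(-r*dt) * [p*0.145191 + (1-p)*0.382616] = 0.264203

Answer: Price = V(0,0) = 0.2642


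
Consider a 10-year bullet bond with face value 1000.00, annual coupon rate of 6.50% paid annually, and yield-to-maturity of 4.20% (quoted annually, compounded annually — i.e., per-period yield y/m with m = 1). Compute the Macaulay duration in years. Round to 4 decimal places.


Coupon per period c = face * coupon_rate / m = 65.000000
Periods per year m = 1; per-period yield y/m = 0.042000
Number of cashflows N = 10
Cashflows (t years, CF_t, discount factor 1/(1+y/m)^(m*t), PV):
  t = 1.0000: CF_t = 65.000000, DF = 0.959693, PV = 62.380038
  t = 2.0000: CF_t = 65.000000, DF = 0.921010, PV = 59.865680
  t = 3.0000: CF_t = 65.000000, DF = 0.883887, PV = 57.452668
  t = 4.0000: CF_t = 65.000000, DF = 0.848260, PV = 55.136917
  t = 5.0000: CF_t = 65.000000, DF = 0.814069, PV = 52.914508
  t = 6.0000: CF_t = 65.000000, DF = 0.781257, PV = 50.781677
  t = 7.0000: CF_t = 65.000000, DF = 0.749766, PV = 48.734815
  t = 8.0000: CF_t = 65.000000, DF = 0.719545, PV = 46.770456
  t = 9.0000: CF_t = 65.000000, DF = 0.690543, PV = 44.885275
  t = 10.0000: CF_t = 1065.000000, DF = 0.662709, PV = 705.784990
Price P = sum_t PV_t = 1184.707025
Macaulay numerator sum_t t * PV_t:
  t * PV_t at t = 1.0000: 62.380038
  t * PV_t at t = 2.0000: 119.731360
  t * PV_t at t = 3.0000: 172.358003
  t * PV_t at t = 4.0000: 220.547669
  t * PV_t at t = 5.0000: 264.572540
  t * PV_t at t = 6.0000: 304.690065
  t * PV_t at t = 7.0000: 341.143707
  t * PV_t at t = 8.0000: 374.163649
  t * PV_t at t = 9.0000: 403.967471
  t * PV_t at t = 10.0000: 7057.849903
Macaulay duration D = (sum_t t * PV_t) / P = 9321.404404 / 1184.707025 = 7.868109

Answer: Macaulay duration = 7.8681 years


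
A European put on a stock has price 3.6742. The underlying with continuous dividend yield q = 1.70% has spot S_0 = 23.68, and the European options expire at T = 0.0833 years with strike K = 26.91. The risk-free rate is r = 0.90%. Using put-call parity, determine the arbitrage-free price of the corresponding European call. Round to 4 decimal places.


Put-call parity: C - P = S_0 * exp(-qT) - K * exp(-rT).
S_0 * exp(-qT) = 23.6800 * 0.99858490 = 23.64649048
K * exp(-rT) = 26.9100 * 0.99925058 = 26.88983313
C = P + S*exp(-qT) - K*exp(-rT)
C = 3.6742 + 23.64649048 - 26.88983313 = 0.4309

Answer: Call price = 0.4309


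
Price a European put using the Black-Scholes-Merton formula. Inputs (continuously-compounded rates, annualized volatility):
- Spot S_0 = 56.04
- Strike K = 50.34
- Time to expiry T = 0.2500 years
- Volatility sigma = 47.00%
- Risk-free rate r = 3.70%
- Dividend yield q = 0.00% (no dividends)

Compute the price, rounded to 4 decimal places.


Answer: Price = 2.4649

Derivation:
d1 = (ln(S/K) + (r - q + 0.5*sigma^2) * T) / (sigma * sqrt(T)) = 0.61331162
d2 = d1 - sigma * sqrt(T) = 0.37831162
exp(-rT) = 0.99079265; exp(-qT) = 1.00000000
P = K * exp(-rT) * N(-d2) - S_0 * exp(-qT) * N(-d1)
N(-d1) = 0.26983515; N(-d2) = 0.35259956
P = 50.3400 * 0.99079265 * 0.35259956 - 56.0400 * 1.00000000 * 0.26983515 = 2.4649


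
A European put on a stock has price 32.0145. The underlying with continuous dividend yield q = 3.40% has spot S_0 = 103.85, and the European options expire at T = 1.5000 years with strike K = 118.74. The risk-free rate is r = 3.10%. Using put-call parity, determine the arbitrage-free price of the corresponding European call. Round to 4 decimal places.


Put-call parity: C - P = S_0 * exp(-qT) - K * exp(-rT).
S_0 * exp(-qT) = 103.8500 * 0.95027867 = 98.68643993
K * exp(-rT) = 118.7400 * 0.95456456 = 113.34499592
C = P + S*exp(-qT) - K*exp(-rT)
C = 32.0145 + 98.68643993 - 113.34499592 = 17.3559

Answer: Call price = 17.3559


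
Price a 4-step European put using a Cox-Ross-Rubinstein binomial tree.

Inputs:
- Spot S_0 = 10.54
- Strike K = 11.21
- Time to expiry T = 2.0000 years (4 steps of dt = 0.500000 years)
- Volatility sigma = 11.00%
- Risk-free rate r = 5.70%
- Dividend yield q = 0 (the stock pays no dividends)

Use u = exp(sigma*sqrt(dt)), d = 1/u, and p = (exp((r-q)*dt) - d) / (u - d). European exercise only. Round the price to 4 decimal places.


dt = T/N = 0.500000
u = exp(sigma*sqrt(dt)) = 1.080887; d = 1/u = 0.925166
p = (exp((r-q)*dt) - d) / (u - d) = 0.666218
Discount per step: exp(-r*dt) = 0.971902
Stock lattice S(k, i) with i counting down-moves:
  k=0: S(0,0) = 10.5400
  k=1: S(1,0) = 11.3925; S(1,1) = 9.7513
  k=2: S(2,0) = 12.3141; S(2,1) = 10.5400; S(2,2) = 9.0215
  k=3: S(3,0) = 13.3101; S(3,1) = 11.3925; S(3,2) = 9.7513; S(3,3) = 8.3464
  k=4: S(4,0) = 14.3867; S(4,1) = 12.3141; S(4,2) = 10.5400; S(4,3) = 9.0215; S(4,4) = 7.7218
Terminal payoffs V(N, i) = max(K - S_T, 0):
  V(4,0) = 0.000000; V(4,1) = 0.000000; V(4,2) = 0.670000; V(4,3) = 2.188469; V(4,4) = 3.488176
Backward induction: V(k, i) = exp(-r*dt) * [p * V(k+1, i) + (1-p) * V(k+1, i+1)].
  V(3,0) = exp(-r*dt) * [p*0.000000 + (1-p)*0.000000] = 0.000000
  V(3,1) = exp(-r*dt) * [p*0.000000 + (1-p)*0.670000] = 0.217351
  V(3,2) = exp(-r*dt) * [p*0.670000 + (1-p)*2.188469] = 1.143772
  V(3,3) = exp(-r*dt) * [p*2.188469 + (1-p)*3.488176] = 2.548608
  V(2,0) = exp(-r*dt) * [p*0.000000 + (1-p)*0.217351] = 0.070509
  V(2,1) = exp(-r*dt) * [p*0.217351 + (1-p)*1.143772] = 0.511778
  V(2,2) = exp(-r*dt) * [p*1.143772 + (1-p)*2.548608] = 1.567369
  V(1,0) = exp(-r*dt) * [p*0.070509 + (1-p)*0.511778] = 0.211677
  V(1,1) = exp(-r*dt) * [p*0.511778 + (1-p)*1.567369] = 0.839836
  V(0,0) = exp(-r*dt) * [p*0.211677 + (1-p)*0.839836] = 0.409507

Answer: Price = V(0,0) = 0.4095


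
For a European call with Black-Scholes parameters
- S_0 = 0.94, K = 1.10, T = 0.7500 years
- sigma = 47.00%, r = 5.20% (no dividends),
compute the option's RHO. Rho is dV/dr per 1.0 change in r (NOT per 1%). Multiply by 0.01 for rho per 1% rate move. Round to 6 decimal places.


d1 = -0.0868435129; d2 = -0.4938754527
phi(d1) = 0.3974407427; exp(-qT) = 1.0000000000; exp(-rT) = 0.9617507091
N(d2) = 0.3106970708
Rho = K*T*exp(-rT)*N(d2) = 1.1000 * 0.7500 * 0.9617507091 * 0.3106970708 = 0.246521

Answer: Rho = 0.246521


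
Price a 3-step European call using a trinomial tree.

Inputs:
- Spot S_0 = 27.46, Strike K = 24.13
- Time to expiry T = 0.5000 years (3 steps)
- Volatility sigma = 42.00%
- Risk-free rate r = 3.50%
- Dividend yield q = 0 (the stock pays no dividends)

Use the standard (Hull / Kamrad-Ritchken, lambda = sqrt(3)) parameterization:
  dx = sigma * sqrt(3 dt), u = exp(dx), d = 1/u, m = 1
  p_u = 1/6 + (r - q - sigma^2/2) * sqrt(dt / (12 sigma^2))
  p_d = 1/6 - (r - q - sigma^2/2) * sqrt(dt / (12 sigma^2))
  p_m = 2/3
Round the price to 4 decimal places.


dt = T/N = 0.166667; dx = sigma*sqrt(3*dt) = 0.296985
u = exp(dx) = 1.345795; d = 1/u = 0.743055
p_u = 0.151739, p_m = 0.666667, p_d = 0.181594
Discount per step: exp(-r*dt) = 0.994184
Stock lattice S(k, j) with j the centered position index:
  k=0: S(0,+0) = 27.4600
  k=1: S(1,-1) = 20.4043; S(1,+0) = 27.4600; S(1,+1) = 36.9555
  k=2: S(2,-2) = 15.1615; S(2,-1) = 20.4043; S(2,+0) = 27.4600; S(2,+1) = 36.9555; S(2,+2) = 49.7346
  k=3: S(3,-3) = 11.2658; S(3,-2) = 15.1615; S(3,-1) = 20.4043; S(3,+0) = 27.4600; S(3,+1) = 36.9555; S(3,+2) = 49.7346; S(3,+3) = 66.9325
Terminal payoffs V(N, j) = max(S_T - K, 0):
  V(3,-3) = 0.000000; V(3,-2) = 0.000000; V(3,-1) = 0.000000; V(3,+0) = 3.330000; V(3,+1) = 12.825528; V(3,+2) = 25.604562; V(3,+3) = 42.802520
Backward induction: V(k, j) = exp(-r*dt) * [p_u * V(k+1, j+1) + p_m * V(k+1, j) + p_d * V(k+1, j-1)]
  V(2,-2) = exp(-r*dt) * [p_u*0.000000 + p_m*0.000000 + p_d*0.000000] = 0.000000
  V(2,-1) = exp(-r*dt) * [p_u*3.330000 + p_m*0.000000 + p_d*0.000000] = 0.502351
  V(2,+0) = exp(-r*dt) * [p_u*12.825528 + p_m*3.330000 + p_d*0.000000] = 4.141899
  V(2,+1) = exp(-r*dt) * [p_u*25.604562 + p_m*12.825528 + p_d*3.330000] = 12.964422
  V(2,+2) = exp(-r*dt) * [p_u*42.802520 + p_m*25.604562 + p_d*12.825528] = 25.742952
  V(1,-1) = exp(-r*dt) * [p_u*4.141899 + p_m*0.502351 + p_d*0.000000] = 0.957785
  V(1,+0) = exp(-r*dt) * [p_u*12.964422 + p_m*4.141899 + p_d*0.502351] = 4.791664
  V(1,+1) = exp(-r*dt) * [p_u*25.742952 + p_m*12.964422 + p_d*4.141899] = 13.223935
  V(0,+0) = exp(-r*dt) * [p_u*13.223935 + p_m*4.791664 + p_d*0.957785] = 5.343693

Answer: Price = V(0,0) = 5.3437


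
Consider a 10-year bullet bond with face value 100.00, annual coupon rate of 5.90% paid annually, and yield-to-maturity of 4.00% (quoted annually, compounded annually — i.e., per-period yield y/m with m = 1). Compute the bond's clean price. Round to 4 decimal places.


Answer: Price = 115.4107

Derivation:
Coupon per period c = face * coupon_rate / m = 5.900000
Periods per year m = 1; per-period yield y/m = 0.040000
Number of cashflows N = 10
Cashflows (t years, CF_t, discount factor 1/(1+y/m)^(m*t), PV):
  t = 1.0000: CF_t = 5.900000, DF = 0.961538, PV = 5.673077
  t = 2.0000: CF_t = 5.900000, DF = 0.924556, PV = 5.454882
  t = 3.0000: CF_t = 5.900000, DF = 0.888996, PV = 5.245079
  t = 4.0000: CF_t = 5.900000, DF = 0.854804, PV = 5.043345
  t = 5.0000: CF_t = 5.900000, DF = 0.821927, PV = 4.849370
  t = 6.0000: CF_t = 5.900000, DF = 0.790315, PV = 4.662856
  t = 7.0000: CF_t = 5.900000, DF = 0.759918, PV = 4.483515
  t = 8.0000: CF_t = 5.900000, DF = 0.730690, PV = 4.311072
  t = 9.0000: CF_t = 5.900000, DF = 0.702587, PV = 4.145262
  t = 10.0000: CF_t = 105.900000, DF = 0.675564, PV = 71.542245
Price P = sum_t PV_t = 115.410702


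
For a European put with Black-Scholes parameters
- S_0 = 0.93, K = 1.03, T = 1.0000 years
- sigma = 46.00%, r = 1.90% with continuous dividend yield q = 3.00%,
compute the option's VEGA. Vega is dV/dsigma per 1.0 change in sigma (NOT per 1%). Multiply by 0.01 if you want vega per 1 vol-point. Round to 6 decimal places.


Answer: Vega = 0.360005

Derivation:
d1 = -0.0159336849; d2 = -0.4759336849
phi(d1) = 0.3988916414; exp(-qT) = 0.9704455335; exp(-rT) = 0.9811793622
Vega = S * exp(-qT) * phi(d1) * sqrt(T) = 0.9300 * 0.9704455335 * 0.3988916414 * 1.0000000000 = 0.360005


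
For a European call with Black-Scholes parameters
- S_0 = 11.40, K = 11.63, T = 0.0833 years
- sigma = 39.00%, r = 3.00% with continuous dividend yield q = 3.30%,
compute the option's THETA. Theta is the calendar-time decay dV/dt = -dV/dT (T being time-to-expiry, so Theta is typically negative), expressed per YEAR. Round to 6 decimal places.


d1 = -0.1233959616; d2 = -0.2359567452
phi(d1) = 0.3959165529; exp(-qT) = 0.9972548748; exp(-rT) = 0.9975041199
Theta = -S*exp(-qT)*phi(d1)*sigma/(2*sqrt(T)) - r*K*exp(-rT)*N(d2) + q*S*exp(-qT)*N(d1)
N(d1) = 0.4508967774; N(d2) = 0.4067331174; sqrt(T) = 0.2886173938
Term 1 = -11.4000 * 0.9972548748 * 0.3959165529 * 0.3900 / (2 * 0.2886173938) = -3.0410726086
Term 2 = -0.0300 * 11.6300 * 0.9975041199 * 0.4067331174 = -0.1415549964
Term 3 = 0.0330 * 11.4000 * 0.9972548748 * 0.4508967774 = 0.1691617193
Theta = -3.0410726086 + (-0.1415549964) + (0.1691617193) = -3.013466

Answer: Theta = -3.013466


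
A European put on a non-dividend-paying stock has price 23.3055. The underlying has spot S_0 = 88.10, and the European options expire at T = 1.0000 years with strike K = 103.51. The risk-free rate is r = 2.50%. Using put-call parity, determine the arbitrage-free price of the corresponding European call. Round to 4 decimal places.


Answer: Call price = 10.4512

Derivation:
Put-call parity: C - P = S_0 * exp(-qT) - K * exp(-rT).
S_0 * exp(-qT) = 88.1000 * 1.00000000 = 88.10000000
K * exp(-rT) = 103.5100 * 0.97530991 = 100.95432899
C = P + S*exp(-qT) - K*exp(-rT)
C = 23.3055 + 88.10000000 - 100.95432899 = 10.4512


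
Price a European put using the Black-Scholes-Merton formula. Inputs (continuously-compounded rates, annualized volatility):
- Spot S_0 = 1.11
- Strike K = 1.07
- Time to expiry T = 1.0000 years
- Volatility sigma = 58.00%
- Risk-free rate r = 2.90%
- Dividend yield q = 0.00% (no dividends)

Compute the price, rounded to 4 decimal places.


d1 = (ln(S/K) + (r - q + 0.5*sigma^2) * T) / (sigma * sqrt(T)) = 0.40327822
d2 = d1 - sigma * sqrt(T) = -0.17672178
exp(-rT) = 0.97141646; exp(-qT) = 1.00000000
P = K * exp(-rT) * N(-d2) - S_0 * exp(-qT) * N(-d1)
N(-d1) = 0.34337178; N(-d2) = 0.57013653
P = 1.0700 * 0.97141646 * 0.57013653 - 1.1100 * 1.00000000 * 0.34337178 = 0.2115

Answer: Price = 0.2115


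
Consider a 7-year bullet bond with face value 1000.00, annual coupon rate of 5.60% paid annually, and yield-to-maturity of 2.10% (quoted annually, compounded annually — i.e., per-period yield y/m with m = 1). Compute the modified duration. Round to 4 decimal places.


Answer: Modified duration = 5.9665

Derivation:
Coupon per period c = face * coupon_rate / m = 56.000000
Periods per year m = 1; per-period yield y/m = 0.021000
Number of cashflows N = 7
Cashflows (t years, CF_t, discount factor 1/(1+y/m)^(m*t), PV):
  t = 1.0000: CF_t = 56.000000, DF = 0.979432, PV = 54.848188
  t = 2.0000: CF_t = 56.000000, DF = 0.959287, PV = 53.720067
  t = 3.0000: CF_t = 56.000000, DF = 0.939556, PV = 52.615149
  t = 4.0000: CF_t = 56.000000, DF = 0.920231, PV = 51.532956
  t = 5.0000: CF_t = 56.000000, DF = 0.901304, PV = 50.473023
  t = 6.0000: CF_t = 56.000000, DF = 0.882766, PV = 49.434890
  t = 7.0000: CF_t = 1056.000000, DF = 0.864609, PV = 913.027216
Price P = sum_t PV_t = 1225.651489
First compute Macaulay numerator sum_t t * PV_t:
  t * PV_t at t = 1.0000: 54.848188
  t * PV_t at t = 2.0000: 107.440133
  t * PV_t at t = 3.0000: 157.845446
  t * PV_t at t = 4.0000: 206.131826
  t * PV_t at t = 5.0000: 252.365115
  t * PV_t at t = 6.0000: 296.609342
  t * PV_t at t = 7.0000: 6391.190515
Macaulay duration D = 7466.430564 / 1225.651489 = 6.091806
Modified duration = D / (1 + y/m) = 6.091806 / (1 + 0.021000) = 5.966509


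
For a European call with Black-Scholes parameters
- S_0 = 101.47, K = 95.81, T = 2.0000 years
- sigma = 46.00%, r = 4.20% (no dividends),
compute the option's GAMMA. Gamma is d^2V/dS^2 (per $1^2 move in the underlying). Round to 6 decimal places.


Answer: Gamma = 0.005216

Derivation:
d1 = 0.5426216380; d2 = -0.1079166007
phi(d1) = 0.3443290100; exp(-qT) = 1.0000000000; exp(-rT) = 0.9194312561
Gamma = exp(-qT) * phi(d1) / (S * sigma * sqrt(T)) = 1.0000000000 * 0.3443290100 / (101.4700 * 0.4600 * 1.4142135624) = 0.005216


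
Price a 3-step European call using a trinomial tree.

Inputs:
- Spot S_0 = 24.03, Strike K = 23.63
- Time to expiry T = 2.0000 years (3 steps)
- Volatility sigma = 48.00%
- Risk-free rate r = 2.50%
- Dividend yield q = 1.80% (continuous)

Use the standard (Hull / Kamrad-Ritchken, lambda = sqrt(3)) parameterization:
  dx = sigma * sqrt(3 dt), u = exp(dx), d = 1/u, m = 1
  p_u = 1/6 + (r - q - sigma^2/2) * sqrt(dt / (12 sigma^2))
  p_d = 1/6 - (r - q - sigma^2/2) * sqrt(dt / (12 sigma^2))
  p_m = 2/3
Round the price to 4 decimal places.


dt = T/N = 0.666667; dx = sigma*sqrt(3*dt) = 0.678823
u = exp(dx) = 1.971555; d = 1/u = 0.507214
p_u = 0.113535, p_m = 0.666667, p_d = 0.219798
Discount per step: exp(-r*dt) = 0.983471
Stock lattice S(k, j) with j the centered position index:
  k=0: S(0,+0) = 24.0300
  k=1: S(1,-1) = 12.1883; S(1,+0) = 24.0300; S(1,+1) = 47.3765
  k=2: S(2,-2) = 6.1821; S(2,-1) = 12.1883; S(2,+0) = 24.0300; S(2,+1) = 47.3765; S(2,+2) = 93.4053
  k=3: S(3,-3) = 3.1356; S(3,-2) = 6.1821; S(3,-1) = 12.1883; S(3,+0) = 24.0300; S(3,+1) = 47.3765; S(3,+2) = 93.4053; S(3,+3) = 184.1537
Terminal payoffs V(N, j) = max(S_T - K, 0):
  V(3,-3) = 0.000000; V(3,-2) = 0.000000; V(3,-1) = 0.000000; V(3,+0) = 0.400000; V(3,+1) = 23.746464; V(3,+2) = 69.775298; V(3,+3) = 160.523671
Backward induction: V(k, j) = exp(-r*dt) * [p_u * V(k+1, j+1) + p_m * V(k+1, j) + p_d * V(k+1, j-1)]
  V(2,-2) = exp(-r*dt) * [p_u*0.000000 + p_m*0.000000 + p_d*0.000000] = 0.000000
  V(2,-1) = exp(-r*dt) * [p_u*0.400000 + p_m*0.000000 + p_d*0.000000] = 0.044664
  V(2,+0) = exp(-r*dt) * [p_u*23.746464 + p_m*0.400000 + p_d*0.000000] = 2.913762
  V(2,+1) = exp(-r*dt) * [p_u*69.775298 + p_m*23.746464 + p_d*0.400000] = 23.446810
  V(2,+2) = exp(-r*dt) * [p_u*160.523671 + p_m*69.775298 + p_d*23.746464] = 68.805055
  V(1,-1) = exp(-r*dt) * [p_u*2.913762 + p_m*0.044664 + p_d*0.000000] = 0.354631
  V(1,+0) = exp(-r*dt) * [p_u*23.446810 + p_m*2.913762 + p_d*0.044664] = 4.538101
  V(1,+1) = exp(-r*dt) * [p_u*68.805055 + p_m*23.446810 + p_d*2.913762] = 23.685394
  V(0,+0) = exp(-r*dt) * [p_u*23.685394 + p_m*4.538101 + p_d*0.354631] = 5.696738

Answer: Price = V(0,0) = 5.6967


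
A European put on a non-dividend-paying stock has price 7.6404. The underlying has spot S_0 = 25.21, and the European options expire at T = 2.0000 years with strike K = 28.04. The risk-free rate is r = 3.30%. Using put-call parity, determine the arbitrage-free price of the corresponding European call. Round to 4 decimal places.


Put-call parity: C - P = S_0 * exp(-qT) - K * exp(-rT).
S_0 * exp(-qT) = 25.2100 * 1.00000000 = 25.21000000
K * exp(-rT) = 28.0400 * 0.93613086 = 26.24910943
C = P + S*exp(-qT) - K*exp(-rT)
C = 7.6404 + 25.21000000 - 26.24910943 = 6.6013

Answer: Call price = 6.6013


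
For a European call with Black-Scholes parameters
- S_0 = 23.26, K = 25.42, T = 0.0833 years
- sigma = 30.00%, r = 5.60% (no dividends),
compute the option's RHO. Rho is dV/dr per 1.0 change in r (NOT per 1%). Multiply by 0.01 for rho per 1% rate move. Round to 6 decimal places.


Answer: Rho = 0.326790

Derivation:
d1 = -0.9284242784; d2 = -1.0150094965
phi(d1) = 0.2592598720; exp(-qT) = 1.0000000000; exp(-rT) = 0.9953460633
N(d2) = 0.1550506503
Rho = K*T*exp(-rT)*N(d2) = 25.4200 * 0.0833 * 0.9953460633 * 0.1550506503 = 0.326790


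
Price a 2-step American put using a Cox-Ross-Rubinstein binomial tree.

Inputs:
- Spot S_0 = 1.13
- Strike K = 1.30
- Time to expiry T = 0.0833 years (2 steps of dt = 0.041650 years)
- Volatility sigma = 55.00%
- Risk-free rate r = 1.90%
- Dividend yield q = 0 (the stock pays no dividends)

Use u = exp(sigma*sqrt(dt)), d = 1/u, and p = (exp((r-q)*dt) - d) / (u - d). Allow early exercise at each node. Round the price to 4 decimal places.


Answer: Price = V(0,0) = 0.1943

Derivation:
dt = T/N = 0.041650
u = exp(sigma*sqrt(dt)) = 1.118788; d = 1/u = 0.893825
p = (exp((r-q)*dt) - d) / (u - d) = 0.475487
Discount per step: exp(-r*dt) = 0.999209
Stock lattice S(k, i) with i counting down-moves:
  k=0: S(0,0) = 1.1300
  k=1: S(1,0) = 1.2642; S(1,1) = 1.0100
  k=2: S(2,0) = 1.4144; S(2,1) = 1.1300; S(2,2) = 0.9028
Terminal payoffs V(N, i) = max(K - S_T, 0):
  V(2,0) = 0.000000; V(2,1) = 0.170000; V(2,2) = 0.397218
Backward induction: V(k, i) = exp(-r*dt) * [p * V(k+1, i) + (1-p) * V(k+1, i+1)]; then take max(V_cont, immediate exercise) for American.
  V(1,0) = exp(-r*dt) * [p*0.000000 + (1-p)*0.170000] = 0.089097; exercise = 0.035770; V(1,0) = max -> 0.089097
  V(1,1) = exp(-r*dt) * [p*0.170000 + (1-p)*0.397218] = 0.288950; exercise = 0.289978; V(1,1) = max -> 0.289978
  V(0,0) = exp(-r*dt) * [p*0.089097 + (1-p)*0.289978] = 0.194308; exercise = 0.170000; V(0,0) = max -> 0.194308


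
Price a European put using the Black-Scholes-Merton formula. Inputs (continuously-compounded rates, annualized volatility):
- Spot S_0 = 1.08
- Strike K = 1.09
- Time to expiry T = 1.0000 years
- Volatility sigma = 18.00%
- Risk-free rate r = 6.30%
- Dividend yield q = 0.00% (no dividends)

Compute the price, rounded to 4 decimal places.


d1 = (ln(S/K) + (r - q + 0.5*sigma^2) * T) / (sigma * sqrt(T)) = 0.38879636
d2 = d1 - sigma * sqrt(T) = 0.20879636
exp(-rT) = 0.93894347; exp(-qT) = 1.00000000
P = K * exp(-rT) * N(-d2) - S_0 * exp(-qT) * N(-d1)
N(-d1) = 0.34871340; N(-d2) = 0.41730361
P = 1.0900 * 0.93894347 * 0.41730361 - 1.0800 * 1.00000000 * 0.34871340 = 0.0505

Answer: Price = 0.0505


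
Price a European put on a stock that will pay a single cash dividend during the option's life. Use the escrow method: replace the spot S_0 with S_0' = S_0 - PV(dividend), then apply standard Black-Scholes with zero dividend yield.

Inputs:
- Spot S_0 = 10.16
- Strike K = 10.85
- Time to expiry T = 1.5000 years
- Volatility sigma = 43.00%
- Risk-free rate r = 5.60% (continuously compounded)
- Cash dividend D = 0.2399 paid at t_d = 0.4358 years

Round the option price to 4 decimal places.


Answer: Price = 2.0918

Derivation:
PV(D) = D * exp(-r * t_d) = 0.2399 * 0.97589059 = 0.23411615
S_0' = S_0 - PV(D) = 10.1600 - 0.23411615 = 9.92588385
d1 = (ln(S_0'/K) + (r + sigma^2/2)*T) / (sigma*sqrt(T)) = 0.25378953
d2 = d1 - sigma*sqrt(T) = -0.27285076
exp(-rT) = 0.91943126
N(-d1) = 0.39982908; N(-d2) = 0.60751603
P = K * exp(-rT) * N(-d2) - S_0' * N(-d1) = 10.8500 * 0.91943126 * 0.60751603 - 9.92588385 * 0.39982908 = 2.0918


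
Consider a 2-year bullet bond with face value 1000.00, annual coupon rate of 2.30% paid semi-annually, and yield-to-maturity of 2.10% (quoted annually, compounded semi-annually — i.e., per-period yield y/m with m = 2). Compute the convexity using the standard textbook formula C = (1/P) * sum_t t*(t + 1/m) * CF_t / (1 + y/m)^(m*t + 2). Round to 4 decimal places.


Coupon per period c = face * coupon_rate / m = 11.500000
Periods per year m = 2; per-period yield y/m = 0.010500
Number of cashflows N = 4
Cashflows (t years, CF_t, discount factor 1/(1+y/m)^(m*t), PV):
  t = 0.5000: CF_t = 11.500000, DF = 0.989609, PV = 11.380505
  t = 1.0000: CF_t = 11.500000, DF = 0.979326, PV = 11.262251
  t = 1.5000: CF_t = 11.500000, DF = 0.969150, PV = 11.145226
  t = 2.0000: CF_t = 1011.500000, DF = 0.959080, PV = 970.109183
Price P = sum_t PV_t = 1003.897165
Convexity numerator sum_t t*(t + 1/m) * CF_t / (1+y/m)^(m*t + 2):
  t = 0.5000: term = 5.572613
  t = 1.0000: term = 16.544126
  t = 1.5000: term = 32.744435
  t = 2.0000: term = 4750.266600
Convexity = (1/P) * sum = 4805.127775 / 1003.897165 = 4.786474

Answer: Convexity = 4.7865


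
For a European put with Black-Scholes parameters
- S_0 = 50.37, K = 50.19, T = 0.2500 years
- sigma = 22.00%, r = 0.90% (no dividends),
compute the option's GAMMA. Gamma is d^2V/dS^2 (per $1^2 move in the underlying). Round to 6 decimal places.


Answer: Gamma = 0.071583

Derivation:
d1 = 0.1079996008; d2 = -0.0020003992
phi(d1) = 0.3966224374; exp(-qT) = 1.0000000000; exp(-rT) = 0.9977525294
Gamma = exp(-qT) * phi(d1) / (S * sigma * sqrt(T)) = 1.0000000000 * 0.3966224374 / (50.3700 * 0.2200 * 0.5000000000) = 0.071583


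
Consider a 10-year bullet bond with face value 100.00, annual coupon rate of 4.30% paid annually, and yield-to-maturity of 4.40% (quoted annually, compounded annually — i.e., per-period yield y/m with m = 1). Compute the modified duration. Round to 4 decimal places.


Answer: Modified duration = 7.9760

Derivation:
Coupon per period c = face * coupon_rate / m = 4.300000
Periods per year m = 1; per-period yield y/m = 0.044000
Number of cashflows N = 10
Cashflows (t years, CF_t, discount factor 1/(1+y/m)^(m*t), PV):
  t = 1.0000: CF_t = 4.300000, DF = 0.957854, PV = 4.118774
  t = 2.0000: CF_t = 4.300000, DF = 0.917485, PV = 3.945186
  t = 3.0000: CF_t = 4.300000, DF = 0.878817, PV = 3.778914
  t = 4.0000: CF_t = 4.300000, DF = 0.841779, PV = 3.619649
  t = 5.0000: CF_t = 4.300000, DF = 0.806302, PV = 3.467097
  t = 6.0000: CF_t = 4.300000, DF = 0.772320, PV = 3.320974
  t = 7.0000: CF_t = 4.300000, DF = 0.739770, PV = 3.181009
  t = 8.0000: CF_t = 4.300000, DF = 0.708592, PV = 3.046944
  t = 9.0000: CF_t = 4.300000, DF = 0.678728, PV = 2.918529
  t = 10.0000: CF_t = 104.300000, DF = 0.650122, PV = 67.807748
Price P = sum_t PV_t = 99.204823
First compute Macaulay numerator sum_t t * PV_t:
  t * PV_t at t = 1.0000: 4.118774
  t * PV_t at t = 2.0000: 7.890372
  t * PV_t at t = 3.0000: 11.336741
  t * PV_t at t = 4.0000: 14.478596
  t * PV_t at t = 5.0000: 17.335484
  t * PV_t at t = 6.0000: 19.925843
  t * PV_t at t = 7.0000: 22.267066
  t * PV_t at t = 8.0000: 24.375552
  t * PV_t at t = 9.0000: 26.266758
  t * PV_t at t = 10.0000: 678.077481
Macaulay duration D = 826.072667 / 99.204823 = 8.326941
Modified duration = D / (1 + y/m) = 8.326941 / (1 + 0.044000) = 7.975997


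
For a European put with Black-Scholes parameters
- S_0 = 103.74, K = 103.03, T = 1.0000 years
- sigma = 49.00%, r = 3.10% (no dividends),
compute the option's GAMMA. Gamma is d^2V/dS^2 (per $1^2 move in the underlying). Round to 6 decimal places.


Answer: Gamma = 0.007451

Derivation:
d1 = 0.3222807367; d2 = -0.1677192633
phi(d1) = 0.3787530120; exp(-qT) = 1.0000000000; exp(-rT) = 0.9694755731
Gamma = exp(-qT) * phi(d1) / (S * sigma * sqrt(T)) = 1.0000000000 * 0.3787530120 / (103.7400 * 0.4900 * 1.0000000000) = 0.007451


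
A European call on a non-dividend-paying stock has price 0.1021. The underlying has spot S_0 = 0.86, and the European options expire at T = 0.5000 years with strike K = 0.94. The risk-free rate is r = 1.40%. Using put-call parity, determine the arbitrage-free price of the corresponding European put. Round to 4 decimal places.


Put-call parity: C - P = S_0 * exp(-qT) - K * exp(-rT).
S_0 * exp(-qT) = 0.8600 * 1.00000000 = 0.86000000
K * exp(-rT) = 0.9400 * 0.99302444 = 0.93344298
P = C - S*exp(-qT) + K*exp(-rT)
P = 0.1021 - 0.86000000 + 0.93344298 = 0.1755

Answer: Put price = 0.1755


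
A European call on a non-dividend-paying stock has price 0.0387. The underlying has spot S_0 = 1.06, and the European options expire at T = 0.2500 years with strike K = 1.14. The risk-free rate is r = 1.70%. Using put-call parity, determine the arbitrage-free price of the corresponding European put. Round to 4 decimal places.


Put-call parity: C - P = S_0 * exp(-qT) - K * exp(-rT).
S_0 * exp(-qT) = 1.0600 * 1.00000000 = 1.06000000
K * exp(-rT) = 1.1400 * 0.99575902 = 1.13516528
P = C - S*exp(-qT) + K*exp(-rT)
P = 0.0387 - 1.06000000 + 1.13516528 = 0.1139

Answer: Put price = 0.1139


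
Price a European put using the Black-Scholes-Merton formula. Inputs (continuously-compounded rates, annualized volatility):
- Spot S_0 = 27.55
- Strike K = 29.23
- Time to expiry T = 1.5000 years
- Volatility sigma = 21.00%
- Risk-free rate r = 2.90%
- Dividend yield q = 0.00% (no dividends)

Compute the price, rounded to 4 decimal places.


d1 = (ln(S/K) + (r - q + 0.5*sigma^2) * T) / (sigma * sqrt(T)) = 0.06758242
d2 = d1 - sigma * sqrt(T) = -0.18961400
exp(-rT) = 0.95743255; exp(-qT) = 1.00000000
P = K * exp(-rT) * N(-d2) - S_0 * exp(-qT) * N(-d1)
N(-d1) = 0.47305903; N(-d2) = 0.57519419
P = 29.2300 * 0.95743255 * 0.57519419 - 27.5500 * 1.00000000 * 0.47305903 = 3.0645

Answer: Price = 3.0645


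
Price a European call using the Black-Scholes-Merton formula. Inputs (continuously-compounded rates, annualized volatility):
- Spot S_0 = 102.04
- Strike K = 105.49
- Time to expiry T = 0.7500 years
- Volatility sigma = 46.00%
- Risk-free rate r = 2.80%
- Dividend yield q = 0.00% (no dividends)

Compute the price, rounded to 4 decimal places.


d1 = (ln(S/K) + (r - q + 0.5*sigma^2) * T) / (sigma * sqrt(T)) = 0.16843248
d2 = d1 - sigma * sqrt(T) = -0.22993920
exp(-rT) = 0.97921896; exp(-qT) = 1.00000000
C = S_0 * exp(-qT) * N(d1) - K * exp(-rT) * N(d2)
N(d1) = 0.56687847; N(d2) = 0.40906951
C = 102.0400 * 1.00000000 * 0.56687847 - 105.4900 * 0.97921896 * 0.40906951 = 15.5883

Answer: Price = 15.5883


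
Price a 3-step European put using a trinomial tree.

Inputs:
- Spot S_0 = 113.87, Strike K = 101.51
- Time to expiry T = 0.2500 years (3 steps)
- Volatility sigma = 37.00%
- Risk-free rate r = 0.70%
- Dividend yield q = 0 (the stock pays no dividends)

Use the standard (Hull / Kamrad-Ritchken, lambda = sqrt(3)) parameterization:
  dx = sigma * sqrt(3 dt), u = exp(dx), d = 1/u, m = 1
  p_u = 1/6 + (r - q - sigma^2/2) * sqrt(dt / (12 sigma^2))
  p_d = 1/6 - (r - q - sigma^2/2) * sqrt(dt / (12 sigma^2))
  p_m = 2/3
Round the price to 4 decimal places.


Answer: Price = V(0,0) = 3.4526

Derivation:
dt = T/N = 0.083333; dx = sigma*sqrt(3*dt) = 0.185000
u = exp(dx) = 1.203218; d = 1/u = 0.831104
p_u = 0.152827, p_m = 0.666667, p_d = 0.180507
Discount per step: exp(-r*dt) = 0.999417
Stock lattice S(k, j) with j the centered position index:
  k=0: S(0,+0) = 113.8700
  k=1: S(1,-1) = 94.6378; S(1,+0) = 113.8700; S(1,+1) = 137.0105
  k=2: S(2,-2) = 78.6539; S(2,-1) = 94.6378; S(2,+0) = 113.8700; S(2,+1) = 137.0105; S(2,+2) = 164.8535
  k=3: S(3,-3) = 65.3696; S(3,-2) = 78.6539; S(3,-1) = 94.6378; S(3,+0) = 113.8700; S(3,+1) = 137.0105; S(3,+2) = 164.8535; S(3,+3) = 198.3548
Terminal payoffs V(N, j) = max(K - S_T, 0):
  V(3,-3) = 36.140392; V(3,-2) = 22.856082; V(3,-1) = 6.872155; V(3,+0) = 0.000000; V(3,+1) = 0.000000; V(3,+2) = 0.000000; V(3,+3) = 0.000000
Backward induction: V(k, j) = exp(-r*dt) * [p_u * V(k+1, j+1) + p_m * V(k+1, j) + p_d * V(k+1, j-1)]
  V(2,-2) = exp(-r*dt) * [p_u*6.872155 + p_m*22.856082 + p_d*36.140392] = 22.797918
  V(2,-1) = exp(-r*dt) * [p_u*0.000000 + p_m*6.872155 + p_d*22.856082] = 8.702036
  V(2,+0) = exp(-r*dt) * [p_u*0.000000 + p_m*0.000000 + p_d*6.872155] = 1.239747
  V(2,+1) = exp(-r*dt) * [p_u*0.000000 + p_m*0.000000 + p_d*0.000000] = 0.000000
  V(2,+2) = exp(-r*dt) * [p_u*0.000000 + p_m*0.000000 + p_d*0.000000] = 0.000000
  V(1,-1) = exp(-r*dt) * [p_u*1.239747 + p_m*8.702036 + p_d*22.797918] = 10.100109
  V(1,+0) = exp(-r*dt) * [p_u*0.000000 + p_m*1.239747 + p_d*8.702036] = 2.395876
  V(1,+1) = exp(-r*dt) * [p_u*0.000000 + p_m*0.000000 + p_d*1.239747] = 0.223652
  V(0,+0) = exp(-r*dt) * [p_u*0.223652 + p_m*2.395876 + p_d*10.100109] = 3.452554
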